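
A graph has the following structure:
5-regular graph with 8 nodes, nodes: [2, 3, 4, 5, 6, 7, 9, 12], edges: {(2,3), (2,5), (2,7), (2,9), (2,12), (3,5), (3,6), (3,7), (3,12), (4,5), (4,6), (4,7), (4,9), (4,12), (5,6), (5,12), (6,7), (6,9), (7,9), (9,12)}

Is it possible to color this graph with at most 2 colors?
No, G is not 2-colorable

The clique on vertices [2, 3, 5, 12] has size 4 > 2, so it alone needs 4 colors.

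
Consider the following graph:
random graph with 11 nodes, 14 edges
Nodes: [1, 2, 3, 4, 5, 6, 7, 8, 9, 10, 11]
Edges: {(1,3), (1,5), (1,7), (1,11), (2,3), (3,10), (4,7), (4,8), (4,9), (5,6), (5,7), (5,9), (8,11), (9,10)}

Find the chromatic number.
χ(G) = 3

Clique number ω(G) = 3 (lower bound: χ ≥ ω).
The clique on [1, 5, 7] has size 3, forcing χ ≥ 3, and the coloring below uses 3 colors, so χ(G) = 3.
A valid 3-coloring: color 1: [3, 4, 5, 11]; color 2: [1, 2, 6, 8, 9]; color 3: [7, 10].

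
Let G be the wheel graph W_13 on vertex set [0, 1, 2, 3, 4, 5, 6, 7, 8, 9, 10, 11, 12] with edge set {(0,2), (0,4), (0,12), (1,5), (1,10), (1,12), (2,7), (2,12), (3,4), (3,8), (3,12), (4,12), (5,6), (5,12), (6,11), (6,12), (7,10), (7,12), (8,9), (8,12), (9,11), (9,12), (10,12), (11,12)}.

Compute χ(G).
Clique number ω(G) = 3 (lower bound: χ ≥ ω).
The clique on [0, 2, 12] has size 3, forcing χ ≥ 3, and the coloring below uses 3 colors, so χ(G) = 3.
A valid 3-coloring: color 1: [12]; color 2: [2, 4, 5, 8, 10, 11]; color 3: [0, 1, 3, 6, 7, 9].

χ(G) = 3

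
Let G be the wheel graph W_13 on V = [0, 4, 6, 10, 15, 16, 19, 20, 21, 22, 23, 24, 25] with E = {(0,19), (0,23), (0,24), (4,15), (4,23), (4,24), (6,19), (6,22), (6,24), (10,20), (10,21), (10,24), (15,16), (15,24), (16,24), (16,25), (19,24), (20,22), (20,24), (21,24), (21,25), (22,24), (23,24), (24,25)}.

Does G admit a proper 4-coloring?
A valid 4-coloring: color 1: [24]; color 2: [10, 15, 19, 22, 23, 25]; color 3: [0, 4, 6, 16, 20, 21].
(χ(G) = 3 ≤ 4.)

Yes, G is 4-colorable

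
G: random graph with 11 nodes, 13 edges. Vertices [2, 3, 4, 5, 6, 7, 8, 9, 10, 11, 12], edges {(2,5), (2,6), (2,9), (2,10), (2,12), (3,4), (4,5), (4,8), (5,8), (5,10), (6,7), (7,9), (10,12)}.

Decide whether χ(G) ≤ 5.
A valid 5-coloring: color 1: [2, 4, 7, 11]; color 2: [3, 5, 6, 9, 12]; color 3: [8, 10].
(χ(G) = 3 ≤ 5.)

Yes, G is 5-colorable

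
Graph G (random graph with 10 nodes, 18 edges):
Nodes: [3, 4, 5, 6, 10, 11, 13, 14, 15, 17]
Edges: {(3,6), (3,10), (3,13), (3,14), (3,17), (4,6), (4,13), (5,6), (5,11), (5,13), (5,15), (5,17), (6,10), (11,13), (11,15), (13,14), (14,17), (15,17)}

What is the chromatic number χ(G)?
Clique number ω(G) = 3 (lower bound: χ ≥ ω).
Suppose a proper 3-coloring c exists. The clique [3, 6, 10] takes 3 distinct colors; by symmetry let c(3) = 1, c(6) = 2, c(10) = 3.
- Vertex 5: neighbors [6] already have colors [2]; try each remaining color.
- Case c(5) = 1:
  - Vertex 13: neighbors [3] already have colors [1]; try each remaining color.
  - Case c(13) = 2:
    - Vertex 11: neighbors [5, 13] already have colors [1, 2] ⇒ c(11) = 3.
    - Vertex 14: neighbors [3, 13] already have colors [1, 2] ⇒ c(14) = 3.
    - Vertex 15: neighbors [5, 11] already have colors [1, 3] ⇒ c(15) = 2.
    - Vertex 17: neighbors [3, 15, 14] already have colors [1, 2, 3] — all 3 colors blocked. Contradiction.
  - Case c(13) = 3:
    - Vertex 11: neighbors [5, 13] already have colors [1, 3] ⇒ c(11) = 2.
    - Vertex 14: neighbors [3, 13] already have colors [1, 3] ⇒ c(14) = 2.
    - Vertex 15: neighbors [5, 11] already have colors [1, 2] ⇒ c(15) = 3.
    - Vertex 17: neighbors [3, 14, 15] already have colors [1, 2, 3] — all 3 colors blocked. Contradiction.
- Case c(5) = 3:
  - Vertex 13: neighbors [3, 5] already have colors [1, 3] ⇒ c(13) = 2.
  - Vertex 17: neighbors [3, 5] already have colors [1, 3] ⇒ c(17) = 2.
  - Vertex 11: neighbors [13, 5] already have colors [2, 3] ⇒ c(11) = 1.
  - Vertex 15: neighbors [11, 17, 5] already have colors [1, 2, 3] — all 3 colors blocked. Contradiction.
Every case ends in a contradiction, so G has no proper 3-coloring (χ ≥ 4).
The coloring below uses 4 colors, so χ(G) = 4.
A valid 4-coloring: color 1: [3, 4, 15]; color 2: [6, 13, 17]; color 3: [10, 11, 14]; color 4: [5].

χ(G) = 4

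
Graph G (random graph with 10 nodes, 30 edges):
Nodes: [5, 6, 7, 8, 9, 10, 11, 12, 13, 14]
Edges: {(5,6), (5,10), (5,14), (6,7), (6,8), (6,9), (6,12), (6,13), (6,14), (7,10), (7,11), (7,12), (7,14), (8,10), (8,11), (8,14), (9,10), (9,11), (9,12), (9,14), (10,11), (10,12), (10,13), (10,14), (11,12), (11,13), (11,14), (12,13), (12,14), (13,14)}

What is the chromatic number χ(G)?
Clique number ω(G) = 5 (lower bound: χ ≥ ω).
The clique on [9, 10, 11, 12, 14] has size 5, forcing χ ≥ 5, and the coloring below uses 5 colors, so χ(G) = 5.
A valid 5-coloring: color 1: [14]; color 2: [6, 10]; color 3: [5, 11]; color 4: [8, 12]; color 5: [7, 9, 13].

χ(G) = 5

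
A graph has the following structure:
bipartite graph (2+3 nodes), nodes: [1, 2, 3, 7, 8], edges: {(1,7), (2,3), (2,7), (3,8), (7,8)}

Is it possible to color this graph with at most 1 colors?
No, G is not 1-colorable

Edge (3,8) forces its endpoints to differ, so 1 color is not enough.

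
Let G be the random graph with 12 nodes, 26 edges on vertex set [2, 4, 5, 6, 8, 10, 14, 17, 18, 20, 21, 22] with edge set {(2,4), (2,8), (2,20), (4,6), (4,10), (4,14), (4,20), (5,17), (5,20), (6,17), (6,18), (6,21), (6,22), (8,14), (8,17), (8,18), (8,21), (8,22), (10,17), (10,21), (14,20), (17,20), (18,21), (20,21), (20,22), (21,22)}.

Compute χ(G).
Clique number ω(G) = 3 (lower bound: χ ≥ ω).
The clique on [6, 18, 21] has size 3, forcing χ ≥ 3, and the coloring below uses 3 colors, so χ(G) = 3.
A valid 3-coloring: color 1: [6, 8, 10, 20]; color 2: [4, 17, 21]; color 3: [2, 5, 14, 18, 22].

χ(G) = 3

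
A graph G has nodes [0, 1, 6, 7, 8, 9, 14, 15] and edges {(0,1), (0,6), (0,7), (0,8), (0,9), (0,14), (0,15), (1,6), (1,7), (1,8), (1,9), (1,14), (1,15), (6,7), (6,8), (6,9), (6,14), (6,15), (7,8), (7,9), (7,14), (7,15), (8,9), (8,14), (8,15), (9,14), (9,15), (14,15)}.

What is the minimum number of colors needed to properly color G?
Clique number ω(G) = 8 (lower bound: χ ≥ ω).
The clique on [0, 1, 6, 7, 8, 9, 14, 15] has size 8, forcing χ ≥ 8, and the coloring below uses 8 colors, so χ(G) = 8.
A valid 8-coloring: color 1: [8]; color 2: [9]; color 3: [15]; color 4: [14]; color 5: [1]; color 6: [0]; color 7: [6]; color 8: [7].

χ(G) = 8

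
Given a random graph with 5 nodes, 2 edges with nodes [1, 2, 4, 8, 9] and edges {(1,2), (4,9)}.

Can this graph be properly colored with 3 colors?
Yes, G is 3-colorable

A valid 3-coloring: color 1: [1, 8, 9]; color 2: [2, 4].
(χ(G) = 2 ≤ 3.)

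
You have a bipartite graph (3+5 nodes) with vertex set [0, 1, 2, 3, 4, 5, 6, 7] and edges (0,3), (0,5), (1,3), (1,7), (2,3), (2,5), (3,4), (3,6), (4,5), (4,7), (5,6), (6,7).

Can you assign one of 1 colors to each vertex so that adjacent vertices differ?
Edge (0,3) forces its endpoints to differ, so 1 color is not enough.

No, G is not 1-colorable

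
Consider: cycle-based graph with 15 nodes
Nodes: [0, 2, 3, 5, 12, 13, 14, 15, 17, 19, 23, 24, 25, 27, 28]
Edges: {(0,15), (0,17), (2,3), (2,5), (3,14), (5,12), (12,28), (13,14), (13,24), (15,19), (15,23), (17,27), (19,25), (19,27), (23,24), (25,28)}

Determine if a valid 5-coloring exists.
Yes, G is 5-colorable

A valid 5-coloring: color 1: [3, 5, 13, 17, 19, 23, 28]; color 2: [2, 12, 14, 15, 24, 25, 27]; color 3: [0].
(χ(G) = 3 ≤ 5.)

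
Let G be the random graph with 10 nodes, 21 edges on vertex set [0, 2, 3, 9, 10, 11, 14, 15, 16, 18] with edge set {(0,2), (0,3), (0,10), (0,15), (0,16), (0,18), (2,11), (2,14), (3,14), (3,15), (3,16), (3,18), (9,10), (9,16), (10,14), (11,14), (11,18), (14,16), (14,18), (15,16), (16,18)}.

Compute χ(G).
χ(G) = 4

Clique number ω(G) = 4 (lower bound: χ ≥ ω).
The clique on [0, 3, 16, 18] has size 4, forcing χ ≥ 4, and the coloring below uses 4 colors, so χ(G) = 4.
A valid 4-coloring: color 1: [0, 9, 14]; color 2: [10, 11, 16]; color 3: [2, 3]; color 4: [15, 18].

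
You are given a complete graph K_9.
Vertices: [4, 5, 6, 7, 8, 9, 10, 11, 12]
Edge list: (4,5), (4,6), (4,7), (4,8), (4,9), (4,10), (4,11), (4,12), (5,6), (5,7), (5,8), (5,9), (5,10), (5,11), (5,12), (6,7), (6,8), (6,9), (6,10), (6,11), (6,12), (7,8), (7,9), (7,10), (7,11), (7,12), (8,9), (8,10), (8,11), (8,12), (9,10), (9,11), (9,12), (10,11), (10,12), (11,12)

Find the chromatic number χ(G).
Clique number ω(G) = 9 (lower bound: χ ≥ ω).
The clique on [4, 5, 6, 7, 8, 9, 10, 11, 12] has size 9, forcing χ ≥ 9, and the coloring below uses 9 colors, so χ(G) = 9.
A valid 9-coloring: color 1: [7]; color 2: [11]; color 3: [4]; color 4: [8]; color 5: [6]; color 6: [5]; color 7: [9]; color 8: [10]; color 9: [12].

χ(G) = 9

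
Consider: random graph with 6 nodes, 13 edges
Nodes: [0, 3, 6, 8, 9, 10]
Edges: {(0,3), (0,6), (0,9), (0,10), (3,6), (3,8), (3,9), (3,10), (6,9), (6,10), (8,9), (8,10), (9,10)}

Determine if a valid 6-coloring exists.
Yes, G is 6-colorable

A valid 6-coloring: color 1: [9]; color 2: [10]; color 3: [3]; color 4: [6, 8]; color 5: [0].
(χ(G) = 5 ≤ 6.)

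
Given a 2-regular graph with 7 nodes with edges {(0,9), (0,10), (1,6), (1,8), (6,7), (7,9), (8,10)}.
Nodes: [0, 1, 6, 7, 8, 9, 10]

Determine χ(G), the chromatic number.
Clique number ω(G) = 2 (lower bound: χ ≥ ω).
Odd cycle [1, 8, 10, 0, 9, 7, 6] needs 3 colors (χ ≥ 3).
The coloring below uses 3 colors, so χ(G) = 3.
A valid 3-coloring: color 1: [0, 1, 7]; color 2: [6, 9, 10]; color 3: [8].

χ(G) = 3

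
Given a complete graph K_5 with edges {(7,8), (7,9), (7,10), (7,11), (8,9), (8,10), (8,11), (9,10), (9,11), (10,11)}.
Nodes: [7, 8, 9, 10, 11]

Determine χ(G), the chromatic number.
χ(G) = 5

Clique number ω(G) = 5 (lower bound: χ ≥ ω).
The clique on [7, 8, 9, 10, 11] has size 5, forcing χ ≥ 5, and the coloring below uses 5 colors, so χ(G) = 5.
A valid 5-coloring: color 1: [7]; color 2: [9]; color 3: [8]; color 4: [11]; color 5: [10].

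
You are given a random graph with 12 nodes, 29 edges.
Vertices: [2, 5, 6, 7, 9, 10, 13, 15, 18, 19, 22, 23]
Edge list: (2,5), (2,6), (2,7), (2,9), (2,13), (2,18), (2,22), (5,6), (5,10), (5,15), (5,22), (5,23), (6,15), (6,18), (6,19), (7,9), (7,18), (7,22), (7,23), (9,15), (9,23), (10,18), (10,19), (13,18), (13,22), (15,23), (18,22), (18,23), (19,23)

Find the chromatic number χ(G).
χ(G) = 4

Clique number ω(G) = 4 (lower bound: χ ≥ ω).
The clique on [2, 13, 18, 22] has size 4, forcing χ ≥ 4, and the coloring below uses 4 colors, so χ(G) = 4.
A valid 4-coloring: color 1: [5, 9, 18, 19]; color 2: [2, 10, 23]; color 3: [6, 7, 13]; color 4: [15, 22].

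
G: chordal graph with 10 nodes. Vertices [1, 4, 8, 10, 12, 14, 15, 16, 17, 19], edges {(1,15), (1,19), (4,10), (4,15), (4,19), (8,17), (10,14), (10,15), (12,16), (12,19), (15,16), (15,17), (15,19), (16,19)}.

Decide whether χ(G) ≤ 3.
Yes, G is 3-colorable

A valid 3-coloring: color 1: [8, 12, 14, 15]; color 2: [10, 17, 19]; color 3: [1, 4, 16].
(χ(G) = 3 ≤ 3.)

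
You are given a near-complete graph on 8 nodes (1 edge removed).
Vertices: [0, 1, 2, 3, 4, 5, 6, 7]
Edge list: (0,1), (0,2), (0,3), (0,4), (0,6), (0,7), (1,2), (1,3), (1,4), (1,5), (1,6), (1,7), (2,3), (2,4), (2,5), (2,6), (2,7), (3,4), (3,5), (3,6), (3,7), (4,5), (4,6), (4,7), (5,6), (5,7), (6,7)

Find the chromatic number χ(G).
χ(G) = 7

Clique number ω(G) = 7 (lower bound: χ ≥ ω).
The clique on [0, 1, 2, 3, 4, 6, 7] has size 7, forcing χ ≥ 7, and the coloring below uses 7 colors, so χ(G) = 7.
A valid 7-coloring: color 1: [4]; color 2: [6]; color 3: [7]; color 4: [1]; color 5: [3]; color 6: [2]; color 7: [0, 5].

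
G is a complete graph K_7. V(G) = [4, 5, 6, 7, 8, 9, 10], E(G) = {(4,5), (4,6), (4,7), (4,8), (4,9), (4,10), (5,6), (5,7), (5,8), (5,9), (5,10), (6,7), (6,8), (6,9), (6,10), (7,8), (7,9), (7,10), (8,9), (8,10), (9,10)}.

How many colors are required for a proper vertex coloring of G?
Clique number ω(G) = 7 (lower bound: χ ≥ ω).
The clique on [4, 5, 6, 7, 8, 9, 10] has size 7, forcing χ ≥ 7, and the coloring below uses 7 colors, so χ(G) = 7.
A valid 7-coloring: color 1: [10]; color 2: [8]; color 3: [9]; color 4: [7]; color 5: [6]; color 6: [5]; color 7: [4].

χ(G) = 7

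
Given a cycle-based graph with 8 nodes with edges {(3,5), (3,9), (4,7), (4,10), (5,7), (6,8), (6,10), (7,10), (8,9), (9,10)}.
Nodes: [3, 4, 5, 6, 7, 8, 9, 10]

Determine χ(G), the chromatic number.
χ(G) = 3

Clique number ω(G) = 3 (lower bound: χ ≥ ω).
The clique on [4, 7, 10] has size 3, forcing χ ≥ 3, and the coloring below uses 3 colors, so χ(G) = 3.
A valid 3-coloring: color 1: [5, 8, 10]; color 2: [6, 7, 9]; color 3: [3, 4].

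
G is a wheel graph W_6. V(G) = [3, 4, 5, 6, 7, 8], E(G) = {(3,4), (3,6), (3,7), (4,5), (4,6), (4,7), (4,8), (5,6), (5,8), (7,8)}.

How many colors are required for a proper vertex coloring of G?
Clique number ω(G) = 3 (lower bound: χ ≥ ω).
Odd cycle [5, 6, 3, 7, 8] needs 3 colors (χ ≥ 3).
Vertex 4 is adjacent to every vertex of [3, 5, 6, 7, 8], which already need 3 colors among themselves, so 4 needs a new color (χ ≥ 4).
The coloring below uses 4 colors, so χ(G) = 4.
A valid 4-coloring: color 1: [4]; color 2: [5, 7]; color 3: [6, 8]; color 4: [3].

χ(G) = 4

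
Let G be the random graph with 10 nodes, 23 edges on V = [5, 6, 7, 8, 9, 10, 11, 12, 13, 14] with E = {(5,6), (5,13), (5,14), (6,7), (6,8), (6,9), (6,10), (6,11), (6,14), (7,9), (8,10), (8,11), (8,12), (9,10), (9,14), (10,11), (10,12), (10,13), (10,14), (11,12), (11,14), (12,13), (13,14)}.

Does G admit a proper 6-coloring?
Yes, G is 6-colorable

A valid 6-coloring: color 1: [5, 7, 10]; color 2: [6, 12]; color 3: [8, 14]; color 4: [9, 11, 13].
(χ(G) = 4 ≤ 6.)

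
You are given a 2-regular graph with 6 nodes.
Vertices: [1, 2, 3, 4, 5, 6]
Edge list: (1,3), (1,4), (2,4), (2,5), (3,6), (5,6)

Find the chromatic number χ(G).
Clique number ω(G) = 2 (lower bound: χ ≥ ω).
The graph is bipartite (no odd cycle), so 2 colors suffice: χ(G) = 2.
A valid 2-coloring: color 1: [1, 2, 6]; color 2: [3, 4, 5].

χ(G) = 2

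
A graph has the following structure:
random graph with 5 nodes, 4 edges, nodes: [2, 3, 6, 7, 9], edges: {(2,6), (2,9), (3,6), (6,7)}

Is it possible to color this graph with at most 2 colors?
A valid 2-coloring: color 1: [6, 9]; color 2: [2, 3, 7].
(χ(G) = 2 ≤ 2.)

Yes, G is 2-colorable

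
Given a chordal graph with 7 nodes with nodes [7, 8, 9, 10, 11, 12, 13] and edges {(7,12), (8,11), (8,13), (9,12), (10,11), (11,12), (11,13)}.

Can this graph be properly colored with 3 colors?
A valid 3-coloring: color 1: [7, 9, 11]; color 2: [8, 10, 12]; color 3: [13].
(χ(G) = 3 ≤ 3.)

Yes, G is 3-colorable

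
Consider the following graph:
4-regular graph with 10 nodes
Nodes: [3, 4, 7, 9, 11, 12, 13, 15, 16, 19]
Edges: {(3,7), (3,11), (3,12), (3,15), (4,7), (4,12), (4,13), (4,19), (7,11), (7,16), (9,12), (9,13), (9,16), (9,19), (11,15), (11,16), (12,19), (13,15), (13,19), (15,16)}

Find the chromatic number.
χ(G) = 4

Clique number ω(G) = 3 (lower bound: χ ≥ ω).
Suppose a proper 3-coloring c exists. The clique [3, 7, 11] takes 3 distinct colors; by symmetry let c(3) = 1, c(7) = 2, c(11) = 3.
- Vertex 15: neighbors [3, 11] already have colors [1, 3] ⇒ c(15) = 2.
- Vertex 16: neighbors [7, 11] already have colors [2, 3] ⇒ c(16) = 1.
- Vertex 4: neighbors [7] already have colors [2]; try each remaining color.
- Case c(4) = 1:
  - Vertex 13: neighbors [4, 15] already have colors [1, 2] ⇒ c(13) = 3.
  - Vertex 9: neighbors [16, 13] already have colors [1, 3] ⇒ c(9) = 2.
  - Vertex 19: neighbors [4, 9, 13] already have colors [1, 2, 3] — all 3 colors blocked. Contradiction.
- Case c(4) = 3:
  - Vertex 12: neighbors [3, 4] already have colors [1, 3] ⇒ c(12) = 2.
  - Vertex 9: neighbors [16, 12] already have colors [1, 2] ⇒ c(9) = 3.
  - Vertex 13: neighbors [15, 4] already have colors [2, 3] ⇒ c(13) = 1.
  - Vertex 19: neighbors [13, 12, 4] already have colors [1, 2, 3] — all 3 colors blocked. Contradiction.
Every case ends in a contradiction, so G has no proper 3-coloring (χ ≥ 4).
The coloring below uses 4 colors, so χ(G) = 4.
A valid 4-coloring: color 1: [3, 4, 16]; color 2: [11, 12, 13]; color 3: [7, 9, 15]; color 4: [19].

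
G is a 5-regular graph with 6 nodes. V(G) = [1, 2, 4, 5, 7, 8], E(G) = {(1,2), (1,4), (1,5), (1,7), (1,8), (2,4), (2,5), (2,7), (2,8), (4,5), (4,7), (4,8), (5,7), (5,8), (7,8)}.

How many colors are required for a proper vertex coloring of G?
χ(G) = 6

Clique number ω(G) = 6 (lower bound: χ ≥ ω).
The clique on [1, 2, 4, 5, 7, 8] has size 6, forcing χ ≥ 6, and the coloring below uses 6 colors, so χ(G) = 6.
A valid 6-coloring: color 1: [8]; color 2: [7]; color 3: [2]; color 4: [5]; color 5: [4]; color 6: [1].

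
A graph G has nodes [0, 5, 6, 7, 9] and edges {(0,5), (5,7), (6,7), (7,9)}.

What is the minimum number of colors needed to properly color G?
χ(G) = 2

Clique number ω(G) = 2 (lower bound: χ ≥ ω).
The graph is bipartite (no odd cycle), so 2 colors suffice: χ(G) = 2.
A valid 2-coloring: color 1: [0, 7]; color 2: [5, 6, 9].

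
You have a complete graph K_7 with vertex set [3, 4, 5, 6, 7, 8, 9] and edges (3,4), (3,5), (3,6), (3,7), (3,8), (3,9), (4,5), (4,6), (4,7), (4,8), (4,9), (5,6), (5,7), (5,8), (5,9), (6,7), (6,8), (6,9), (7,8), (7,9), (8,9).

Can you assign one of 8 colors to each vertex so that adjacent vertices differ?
A valid 8-coloring: color 1: [7]; color 2: [9]; color 3: [6]; color 4: [5]; color 5: [8]; color 6: [4]; color 7: [3].
(χ(G) = 7 ≤ 8.)

Yes, G is 8-colorable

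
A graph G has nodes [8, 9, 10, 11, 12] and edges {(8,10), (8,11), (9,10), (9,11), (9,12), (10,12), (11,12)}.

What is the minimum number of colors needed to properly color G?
Clique number ω(G) = 3 (lower bound: χ ≥ ω).
The clique on [9, 10, 12] has size 3, forcing χ ≥ 3, and the coloring below uses 3 colors, so χ(G) = 3.
A valid 3-coloring: color 1: [8, 9]; color 2: [10, 11]; color 3: [12].

χ(G) = 3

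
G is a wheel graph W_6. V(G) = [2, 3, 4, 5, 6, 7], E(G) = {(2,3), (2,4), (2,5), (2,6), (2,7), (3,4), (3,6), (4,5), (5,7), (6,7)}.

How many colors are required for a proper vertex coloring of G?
Clique number ω(G) = 3 (lower bound: χ ≥ ω).
Odd cycle [3, 6, 7, 5, 4] needs 3 colors (χ ≥ 3).
Vertex 2 is adjacent to every vertex of [3, 4, 5, 6, 7], which already need 3 colors among themselves, so 2 needs a new color (χ ≥ 4).
The coloring below uses 4 colors, so χ(G) = 4.
A valid 4-coloring: color 1: [2]; color 2: [3, 5]; color 3: [4, 6]; color 4: [7].

χ(G) = 4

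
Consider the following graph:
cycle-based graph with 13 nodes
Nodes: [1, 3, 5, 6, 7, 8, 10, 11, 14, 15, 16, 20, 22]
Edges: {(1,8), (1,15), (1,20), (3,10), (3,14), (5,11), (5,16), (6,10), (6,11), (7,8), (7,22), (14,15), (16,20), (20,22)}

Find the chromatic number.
Clique number ω(G) = 2 (lower bound: χ ≥ ω).
Odd cycle [20, 22, 7, 8, 1] needs 3 colors (χ ≥ 3).
The coloring below uses 3 colors, so χ(G) = 3.
A valid 3-coloring: color 1: [1, 10, 11, 14, 16, 22]; color 2: [3, 5, 6, 8, 15, 20]; color 3: [7].

χ(G) = 3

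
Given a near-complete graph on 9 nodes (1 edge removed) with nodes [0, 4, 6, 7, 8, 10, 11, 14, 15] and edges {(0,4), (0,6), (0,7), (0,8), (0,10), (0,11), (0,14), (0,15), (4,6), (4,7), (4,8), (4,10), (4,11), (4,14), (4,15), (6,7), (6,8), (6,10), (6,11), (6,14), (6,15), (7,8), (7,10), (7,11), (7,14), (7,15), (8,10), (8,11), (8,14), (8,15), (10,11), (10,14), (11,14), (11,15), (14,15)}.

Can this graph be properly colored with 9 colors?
A valid 9-coloring: color 1: [14]; color 2: [6]; color 3: [0]; color 4: [11]; color 5: [8]; color 6: [7]; color 7: [4]; color 8: [10, 15].
(χ(G) = 8 ≤ 9.)

Yes, G is 9-colorable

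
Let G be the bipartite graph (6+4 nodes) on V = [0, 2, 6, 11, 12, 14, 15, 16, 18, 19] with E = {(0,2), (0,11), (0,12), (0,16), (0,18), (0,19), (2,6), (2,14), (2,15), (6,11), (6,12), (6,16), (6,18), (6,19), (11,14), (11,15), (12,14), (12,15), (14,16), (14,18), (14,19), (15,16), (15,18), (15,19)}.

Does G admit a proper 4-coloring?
A valid 4-coloring: color 1: [0, 6, 14, 15]; color 2: [2, 11, 12, 16, 18, 19].
(χ(G) = 2 ≤ 4.)

Yes, G is 4-colorable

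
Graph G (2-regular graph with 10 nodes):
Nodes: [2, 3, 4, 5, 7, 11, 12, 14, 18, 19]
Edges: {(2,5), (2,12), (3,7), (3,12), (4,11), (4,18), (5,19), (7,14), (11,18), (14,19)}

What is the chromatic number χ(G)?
Clique number ω(G) = 3 (lower bound: χ ≥ ω).
The clique on [4, 11, 18] has size 3, forcing χ ≥ 3, and the coloring below uses 3 colors, so χ(G) = 3.
A valid 3-coloring: color 1: [7, 11, 12, 19]; color 2: [3, 4, 5, 14]; color 3: [2, 18].

χ(G) = 3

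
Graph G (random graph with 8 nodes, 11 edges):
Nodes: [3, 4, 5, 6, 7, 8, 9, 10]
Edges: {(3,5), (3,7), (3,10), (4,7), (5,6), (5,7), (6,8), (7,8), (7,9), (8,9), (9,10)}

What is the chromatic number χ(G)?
χ(G) = 3

Clique number ω(G) = 3 (lower bound: χ ≥ ω).
The clique on [7, 8, 9] has size 3, forcing χ ≥ 3, and the coloring below uses 3 colors, so χ(G) = 3.
A valid 3-coloring: color 1: [6, 7, 10]; color 2: [4, 5, 8]; color 3: [3, 9].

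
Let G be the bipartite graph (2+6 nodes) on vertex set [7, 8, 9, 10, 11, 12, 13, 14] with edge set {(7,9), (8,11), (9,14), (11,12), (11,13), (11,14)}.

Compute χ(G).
χ(G) = 2

Clique number ω(G) = 2 (lower bound: χ ≥ ω).
The graph is bipartite (no odd cycle), so 2 colors suffice: χ(G) = 2.
A valid 2-coloring: color 1: [9, 10, 11]; color 2: [7, 8, 12, 13, 14].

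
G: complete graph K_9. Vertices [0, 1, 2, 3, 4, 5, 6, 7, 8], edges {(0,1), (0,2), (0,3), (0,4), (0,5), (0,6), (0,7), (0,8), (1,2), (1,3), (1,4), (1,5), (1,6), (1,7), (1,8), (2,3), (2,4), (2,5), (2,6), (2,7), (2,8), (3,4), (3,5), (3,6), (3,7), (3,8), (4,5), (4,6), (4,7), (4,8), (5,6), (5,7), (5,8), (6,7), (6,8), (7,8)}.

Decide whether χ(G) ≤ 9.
A valid 9-coloring: color 1: [0]; color 2: [1]; color 3: [6]; color 4: [3]; color 5: [5]; color 6: [2]; color 7: [4]; color 8: [8]; color 9: [7].
(χ(G) = 9 ≤ 9.)

Yes, G is 9-colorable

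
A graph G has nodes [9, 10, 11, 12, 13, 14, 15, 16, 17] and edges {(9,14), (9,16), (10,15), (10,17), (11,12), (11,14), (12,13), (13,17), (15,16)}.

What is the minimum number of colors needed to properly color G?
χ(G) = 3

Clique number ω(G) = 2 (lower bound: χ ≥ ω).
Odd cycle [9, 14, 11, 12, 13, 17, 10, 15, 16] needs 3 colors (χ ≥ 3).
The coloring below uses 3 colors, so χ(G) = 3.
A valid 3-coloring: color 1: [9, 11, 13, 15]; color 2: [12, 14, 16, 17]; color 3: [10].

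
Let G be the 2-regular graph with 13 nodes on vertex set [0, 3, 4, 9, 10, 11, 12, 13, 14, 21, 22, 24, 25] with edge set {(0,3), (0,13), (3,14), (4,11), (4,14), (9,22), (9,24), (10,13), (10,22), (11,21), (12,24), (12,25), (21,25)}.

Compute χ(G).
χ(G) = 3

Clique number ω(G) = 2 (lower bound: χ ≥ ω).
Odd cycle [13, 0, 3, 14, 4, 11, 21, 25, 12, 24, 9, 22, 10] needs 3 colors (χ ≥ 3).
The coloring below uses 3 colors, so χ(G) = 3.
A valid 3-coloring: color 1: [3, 4, 13, 21, 22, 24]; color 2: [0, 9, 10, 11, 14, 25]; color 3: [12].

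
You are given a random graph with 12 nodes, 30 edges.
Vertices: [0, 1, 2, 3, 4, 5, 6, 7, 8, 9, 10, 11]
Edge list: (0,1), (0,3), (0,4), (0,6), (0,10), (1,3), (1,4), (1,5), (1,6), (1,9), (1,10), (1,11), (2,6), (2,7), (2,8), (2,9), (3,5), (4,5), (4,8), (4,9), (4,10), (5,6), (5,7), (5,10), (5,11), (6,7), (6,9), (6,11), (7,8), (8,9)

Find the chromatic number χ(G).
χ(G) = 4

Clique number ω(G) = 4 (lower bound: χ ≥ ω).
The clique on [0, 1, 4, 10] has size 4, forcing χ ≥ 4, and the coloring below uses 4 colors, so χ(G) = 4.
A valid 4-coloring: color 1: [1, 2]; color 2: [3, 4, 6]; color 3: [0, 5, 8]; color 4: [7, 9, 10, 11].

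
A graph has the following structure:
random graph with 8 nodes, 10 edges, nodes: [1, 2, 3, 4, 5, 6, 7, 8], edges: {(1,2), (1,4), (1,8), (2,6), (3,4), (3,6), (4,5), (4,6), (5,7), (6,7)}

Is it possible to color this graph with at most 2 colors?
No, G is not 2-colorable

The clique on vertices [3, 4, 6] has size 3 > 2, so it alone needs 3 colors.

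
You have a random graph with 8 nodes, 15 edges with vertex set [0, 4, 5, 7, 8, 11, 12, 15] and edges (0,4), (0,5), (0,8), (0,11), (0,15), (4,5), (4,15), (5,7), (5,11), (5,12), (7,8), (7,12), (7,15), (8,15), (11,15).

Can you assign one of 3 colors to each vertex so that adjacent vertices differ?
Yes, G is 3-colorable

A valid 3-coloring: color 1: [0, 7]; color 2: [5, 15]; color 3: [4, 8, 11, 12].
(χ(G) = 3 ≤ 3.)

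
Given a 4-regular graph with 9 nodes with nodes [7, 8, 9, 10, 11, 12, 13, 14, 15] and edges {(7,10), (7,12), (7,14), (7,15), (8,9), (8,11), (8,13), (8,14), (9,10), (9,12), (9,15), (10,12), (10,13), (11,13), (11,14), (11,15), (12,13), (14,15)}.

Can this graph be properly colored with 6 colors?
A valid 6-coloring: color 1: [8, 10, 15]; color 2: [7, 9, 11]; color 3: [13, 14]; color 4: [12].
(χ(G) = 4 ≤ 6.)

Yes, G is 6-colorable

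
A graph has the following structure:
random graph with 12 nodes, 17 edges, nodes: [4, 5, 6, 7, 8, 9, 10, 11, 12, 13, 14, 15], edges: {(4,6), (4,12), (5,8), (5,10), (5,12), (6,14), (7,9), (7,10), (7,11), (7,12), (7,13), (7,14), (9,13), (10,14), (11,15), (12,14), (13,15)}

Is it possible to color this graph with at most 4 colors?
Yes, G is 4-colorable

A valid 4-coloring: color 1: [4, 5, 7, 15]; color 2: [8, 11, 13, 14]; color 3: [6, 9, 10, 12].
(χ(G) = 3 ≤ 4.)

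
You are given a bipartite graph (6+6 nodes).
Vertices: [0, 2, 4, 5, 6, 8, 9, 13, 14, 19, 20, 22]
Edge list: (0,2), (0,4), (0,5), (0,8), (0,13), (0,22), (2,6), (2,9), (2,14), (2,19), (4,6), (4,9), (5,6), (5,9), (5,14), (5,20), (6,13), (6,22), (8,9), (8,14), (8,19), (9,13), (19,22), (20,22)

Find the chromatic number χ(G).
Clique number ω(G) = 2 (lower bound: χ ≥ ω).
The graph is bipartite (no odd cycle), so 2 colors suffice: χ(G) = 2.
A valid 2-coloring: color 1: [0, 6, 9, 14, 19, 20]; color 2: [2, 4, 5, 8, 13, 22].

χ(G) = 2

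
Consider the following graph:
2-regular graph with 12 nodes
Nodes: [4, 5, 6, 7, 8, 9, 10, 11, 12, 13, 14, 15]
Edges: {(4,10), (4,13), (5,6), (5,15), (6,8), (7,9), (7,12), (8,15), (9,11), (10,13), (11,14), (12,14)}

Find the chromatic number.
Clique number ω(G) = 3 (lower bound: χ ≥ ω).
The clique on [4, 10, 13] has size 3, forcing χ ≥ 3, and the coloring below uses 3 colors, so χ(G) = 3.
A valid 3-coloring: color 1: [4, 6, 9, 14, 15]; color 2: [5, 7, 8, 11, 13]; color 3: [10, 12].

χ(G) = 3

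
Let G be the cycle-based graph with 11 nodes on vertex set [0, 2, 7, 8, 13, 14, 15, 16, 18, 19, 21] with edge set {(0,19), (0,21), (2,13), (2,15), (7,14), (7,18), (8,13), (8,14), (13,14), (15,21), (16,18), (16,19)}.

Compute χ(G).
χ(G) = 3

Clique number ω(G) = 3 (lower bound: χ ≥ ω).
The clique on [8, 13, 14] has size 3, forcing χ ≥ 3, and the coloring below uses 3 colors, so χ(G) = 3.
A valid 3-coloring: color 1: [2, 14, 18, 19, 21]; color 2: [0, 7, 13, 15, 16]; color 3: [8].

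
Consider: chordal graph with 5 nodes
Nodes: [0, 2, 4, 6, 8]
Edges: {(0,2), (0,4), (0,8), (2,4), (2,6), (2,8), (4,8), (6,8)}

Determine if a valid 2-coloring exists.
No, G is not 2-colorable

The clique on vertices [0, 2, 4, 8] has size 4 > 2, so it alone needs 4 colors.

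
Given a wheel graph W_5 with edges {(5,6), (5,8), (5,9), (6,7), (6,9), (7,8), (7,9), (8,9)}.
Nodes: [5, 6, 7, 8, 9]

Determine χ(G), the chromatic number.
Clique number ω(G) = 3 (lower bound: χ ≥ ω).
The clique on [5, 8, 9] has size 3, forcing χ ≥ 3, and the coloring below uses 3 colors, so χ(G) = 3.
A valid 3-coloring: color 1: [9]; color 2: [6, 8]; color 3: [5, 7].

χ(G) = 3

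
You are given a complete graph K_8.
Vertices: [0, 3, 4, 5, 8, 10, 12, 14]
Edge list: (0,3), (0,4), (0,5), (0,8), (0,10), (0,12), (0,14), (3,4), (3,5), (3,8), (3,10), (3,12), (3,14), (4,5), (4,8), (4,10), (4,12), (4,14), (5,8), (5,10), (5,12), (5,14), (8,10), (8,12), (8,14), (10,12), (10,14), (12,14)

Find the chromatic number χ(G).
χ(G) = 8

Clique number ω(G) = 8 (lower bound: χ ≥ ω).
The clique on [0, 3, 4, 5, 8, 10, 12, 14] has size 8, forcing χ ≥ 8, and the coloring below uses 8 colors, so χ(G) = 8.
A valid 8-coloring: color 1: [3]; color 2: [14]; color 3: [10]; color 4: [12]; color 5: [4]; color 6: [5]; color 7: [8]; color 8: [0].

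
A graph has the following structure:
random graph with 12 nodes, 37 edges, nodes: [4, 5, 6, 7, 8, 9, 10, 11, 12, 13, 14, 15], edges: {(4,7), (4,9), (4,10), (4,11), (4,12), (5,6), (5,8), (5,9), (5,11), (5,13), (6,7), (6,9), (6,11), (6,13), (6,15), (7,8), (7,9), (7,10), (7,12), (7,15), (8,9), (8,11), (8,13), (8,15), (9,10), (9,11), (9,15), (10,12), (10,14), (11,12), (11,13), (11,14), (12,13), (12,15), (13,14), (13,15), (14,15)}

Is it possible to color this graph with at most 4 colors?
Suppose a proper 4-coloring c exists. The clique [4, 7, 9, 10] takes 4 distinct colors; by symmetry let c(4) = 1, c(7) = 2, c(9) = 3, c(10) = 4.
- Vertex 12: neighbors [4, 7, 10] already have colors [1, 2, 4] ⇒ c(12) = 3.
- Vertex 11: neighbors [4, 9] already have colors [1, 3]; try each remaining color.
- Case c(11) = 2:
  - Vertex 13: neighbors [11, 12] already have colors [2, 3]; try each remaining color.
  - Case c(13) = 1:
    - Vertex 15: neighbors [13, 7, 9] already have colors [1, 2, 3] ⇒ c(15) = 4.
    - Vertex 6: neighbors [13, 7, 9, 15] already have colors [1, 2, 3, 4] — all 4 colors blocked. Contradiction.
  - Case c(13) = 4:
    - Vertex 15: neighbors [7, 9, 13] already have colors [2, 3, 4] ⇒ c(15) = 1.
    - Vertex 6: neighbors [15, 7, 9, 13] already have colors [1, 2, 3, 4] — all 4 colors blocked. Contradiction.
- Case c(11) = 4:
  - Vertex 6: neighbors [7, 9, 11] already have colors [2, 3, 4] ⇒ c(6) = 1.
  - Vertex 13: neighbors [6, 12, 11] already have colors [1, 3, 4] ⇒ c(13) = 2.
  - Vertex 5: neighbors [6, 13, 9, 11] already have colors [1, 2, 3, 4] — all 4 colors blocked. Contradiction.
Every case ends in a contradiction, so G has no proper 4-coloring (χ ≥ 5).

No, G is not 4-colorable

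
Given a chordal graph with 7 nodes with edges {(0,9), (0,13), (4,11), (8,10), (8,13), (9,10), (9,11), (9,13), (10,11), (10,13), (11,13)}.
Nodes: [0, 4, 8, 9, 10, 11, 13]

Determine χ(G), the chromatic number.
χ(G) = 4

Clique number ω(G) = 4 (lower bound: χ ≥ ω).
The clique on [9, 10, 11, 13] has size 4, forcing χ ≥ 4, and the coloring below uses 4 colors, so χ(G) = 4.
A valid 4-coloring: color 1: [4, 13]; color 2: [0, 10]; color 3: [8, 11]; color 4: [9].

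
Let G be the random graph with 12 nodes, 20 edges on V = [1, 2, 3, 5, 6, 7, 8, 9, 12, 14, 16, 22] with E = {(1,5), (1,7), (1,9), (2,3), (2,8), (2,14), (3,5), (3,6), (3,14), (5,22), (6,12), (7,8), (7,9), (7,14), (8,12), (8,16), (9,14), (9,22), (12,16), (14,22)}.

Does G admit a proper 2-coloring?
The clique on vertices [1, 7, 9] has size 3 > 2, so it alone needs 3 colors.

No, G is not 2-colorable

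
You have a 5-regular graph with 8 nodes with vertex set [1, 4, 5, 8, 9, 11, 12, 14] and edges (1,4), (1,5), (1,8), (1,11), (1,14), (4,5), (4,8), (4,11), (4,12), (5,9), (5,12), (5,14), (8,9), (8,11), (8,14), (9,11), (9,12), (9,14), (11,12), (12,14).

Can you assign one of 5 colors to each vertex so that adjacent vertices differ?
Yes, G is 5-colorable

A valid 5-coloring: color 1: [8, 12]; color 2: [1, 9]; color 3: [5, 11]; color 4: [4, 14].
(χ(G) = 4 ≤ 5.)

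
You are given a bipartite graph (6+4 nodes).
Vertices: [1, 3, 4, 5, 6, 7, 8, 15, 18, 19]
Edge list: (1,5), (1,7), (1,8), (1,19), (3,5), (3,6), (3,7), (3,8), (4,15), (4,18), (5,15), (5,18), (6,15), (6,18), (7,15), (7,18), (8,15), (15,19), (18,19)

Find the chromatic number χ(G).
Clique number ω(G) = 2 (lower bound: χ ≥ ω).
The graph is bipartite (no odd cycle), so 2 colors suffice: χ(G) = 2.
A valid 2-coloring: color 1: [1, 3, 15, 18]; color 2: [4, 5, 6, 7, 8, 19].

χ(G) = 2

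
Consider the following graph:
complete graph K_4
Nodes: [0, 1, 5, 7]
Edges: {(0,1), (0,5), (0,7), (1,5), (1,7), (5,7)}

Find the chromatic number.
Clique number ω(G) = 4 (lower bound: χ ≥ ω).
The clique on [0, 1, 5, 7] has size 4, forcing χ ≥ 4, and the coloring below uses 4 colors, so χ(G) = 4.
A valid 4-coloring: color 1: [7]; color 2: [0]; color 3: [1]; color 4: [5].

χ(G) = 4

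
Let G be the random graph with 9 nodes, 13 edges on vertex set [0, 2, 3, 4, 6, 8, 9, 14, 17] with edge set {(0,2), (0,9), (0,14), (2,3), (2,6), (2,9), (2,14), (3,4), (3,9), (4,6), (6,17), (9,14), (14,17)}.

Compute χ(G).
Clique number ω(G) = 4 (lower bound: χ ≥ ω).
The clique on [0, 2, 9, 14] has size 4, forcing χ ≥ 4, and the coloring below uses 4 colors, so χ(G) = 4.
A valid 4-coloring: color 1: [2, 4, 8, 17]; color 2: [3, 6, 14]; color 3: [9]; color 4: [0].

χ(G) = 4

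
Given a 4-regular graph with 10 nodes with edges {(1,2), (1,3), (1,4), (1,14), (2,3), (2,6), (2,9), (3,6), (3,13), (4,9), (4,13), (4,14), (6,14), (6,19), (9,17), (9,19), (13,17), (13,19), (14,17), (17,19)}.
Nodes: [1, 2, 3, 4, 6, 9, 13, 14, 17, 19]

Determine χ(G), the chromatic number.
χ(G) = 3

Clique number ω(G) = 3 (lower bound: χ ≥ ω).
The clique on [1, 2, 3] has size 3, forcing χ ≥ 3, and the coloring below uses 3 colors, so χ(G) = 3.
A valid 3-coloring: color 1: [1, 6, 9, 13]; color 2: [2, 14, 19]; color 3: [3, 4, 17].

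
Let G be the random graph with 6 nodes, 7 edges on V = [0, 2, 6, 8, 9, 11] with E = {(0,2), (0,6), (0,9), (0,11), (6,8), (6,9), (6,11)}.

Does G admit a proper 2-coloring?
The clique on vertices [0, 6, 9] has size 3 > 2, so it alone needs 3 colors.

No, G is not 2-colorable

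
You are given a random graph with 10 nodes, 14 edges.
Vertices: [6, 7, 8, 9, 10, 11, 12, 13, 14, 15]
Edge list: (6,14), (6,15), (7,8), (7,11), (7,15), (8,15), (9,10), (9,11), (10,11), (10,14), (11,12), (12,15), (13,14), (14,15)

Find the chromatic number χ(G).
χ(G) = 3

Clique number ω(G) = 3 (lower bound: χ ≥ ω).
The clique on [9, 10, 11] has size 3, forcing χ ≥ 3, and the coloring below uses 3 colors, so χ(G) = 3.
A valid 3-coloring: color 1: [10, 13, 15]; color 2: [8, 11, 14]; color 3: [6, 7, 9, 12].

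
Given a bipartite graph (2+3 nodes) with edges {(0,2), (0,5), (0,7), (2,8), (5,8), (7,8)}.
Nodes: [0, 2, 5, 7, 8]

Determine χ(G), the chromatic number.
χ(G) = 2

Clique number ω(G) = 2 (lower bound: χ ≥ ω).
The graph is bipartite (no odd cycle), so 2 colors suffice: χ(G) = 2.
A valid 2-coloring: color 1: [0, 8]; color 2: [2, 5, 7].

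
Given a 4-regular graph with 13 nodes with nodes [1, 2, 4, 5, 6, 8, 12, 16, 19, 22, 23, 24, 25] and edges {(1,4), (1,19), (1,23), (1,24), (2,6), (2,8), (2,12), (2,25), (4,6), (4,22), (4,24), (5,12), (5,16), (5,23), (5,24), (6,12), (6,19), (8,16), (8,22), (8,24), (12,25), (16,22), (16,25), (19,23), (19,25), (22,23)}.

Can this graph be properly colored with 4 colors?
Yes, G is 4-colorable

A valid 4-coloring: color 1: [2, 16, 23, 24]; color 2: [1, 5, 6, 22, 25]; color 3: [4, 8, 12, 19].
(χ(G) = 3 ≤ 4.)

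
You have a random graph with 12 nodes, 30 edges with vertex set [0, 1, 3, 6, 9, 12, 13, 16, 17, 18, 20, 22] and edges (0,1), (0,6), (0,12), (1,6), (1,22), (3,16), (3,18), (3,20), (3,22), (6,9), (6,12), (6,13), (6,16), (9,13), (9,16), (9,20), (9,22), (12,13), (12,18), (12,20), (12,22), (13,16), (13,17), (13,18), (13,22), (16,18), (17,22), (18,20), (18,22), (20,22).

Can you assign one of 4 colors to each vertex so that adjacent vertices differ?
A valid 4-coloring: color 1: [0, 16, 22]; color 2: [1, 13, 20]; color 3: [6, 17, 18]; color 4: [3, 9, 12].
(χ(G) = 4 ≤ 4.)

Yes, G is 4-colorable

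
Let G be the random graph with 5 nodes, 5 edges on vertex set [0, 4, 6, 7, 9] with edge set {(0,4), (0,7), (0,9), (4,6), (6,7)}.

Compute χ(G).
Clique number ω(G) = 2 (lower bound: χ ≥ ω).
The graph is bipartite (no odd cycle), so 2 colors suffice: χ(G) = 2.
A valid 2-coloring: color 1: [0, 6]; color 2: [4, 7, 9].

χ(G) = 2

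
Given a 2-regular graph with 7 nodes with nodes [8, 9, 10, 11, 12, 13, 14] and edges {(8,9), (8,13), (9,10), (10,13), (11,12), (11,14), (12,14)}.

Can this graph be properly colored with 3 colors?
A valid 3-coloring: color 1: [9, 11, 13]; color 2: [8, 10, 14]; color 3: [12].
(χ(G) = 3 ≤ 3.)

Yes, G is 3-colorable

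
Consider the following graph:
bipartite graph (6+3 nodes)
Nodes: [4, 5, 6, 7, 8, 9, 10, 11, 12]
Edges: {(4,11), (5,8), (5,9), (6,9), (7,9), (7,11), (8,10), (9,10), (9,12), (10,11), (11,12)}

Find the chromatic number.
Clique number ω(G) = 2 (lower bound: χ ≥ ω).
The graph is bipartite (no odd cycle), so 2 colors suffice: χ(G) = 2.
A valid 2-coloring: color 1: [8, 9, 11]; color 2: [4, 5, 6, 7, 10, 12].

χ(G) = 2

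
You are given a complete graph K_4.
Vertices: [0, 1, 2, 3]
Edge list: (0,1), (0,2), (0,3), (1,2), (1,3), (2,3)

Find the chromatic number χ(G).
Clique number ω(G) = 4 (lower bound: χ ≥ ω).
The clique on [0, 1, 2, 3] has size 4, forcing χ ≥ 4, and the coloring below uses 4 colors, so χ(G) = 4.
A valid 4-coloring: color 1: [2]; color 2: [1]; color 3: [3]; color 4: [0].

χ(G) = 4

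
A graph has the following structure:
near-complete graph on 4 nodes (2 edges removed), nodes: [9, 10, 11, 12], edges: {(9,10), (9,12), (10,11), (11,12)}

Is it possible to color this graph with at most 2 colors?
A valid 2-coloring: color 1: [9, 11]; color 2: [10, 12].
(χ(G) = 2 ≤ 2.)

Yes, G is 2-colorable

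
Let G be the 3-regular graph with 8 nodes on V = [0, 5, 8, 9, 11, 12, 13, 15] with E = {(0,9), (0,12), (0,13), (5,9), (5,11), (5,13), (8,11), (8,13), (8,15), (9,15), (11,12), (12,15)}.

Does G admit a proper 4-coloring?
A valid 4-coloring: color 1: [0, 5, 8]; color 2: [11, 13, 15]; color 3: [9, 12].
(χ(G) = 3 ≤ 4.)

Yes, G is 4-colorable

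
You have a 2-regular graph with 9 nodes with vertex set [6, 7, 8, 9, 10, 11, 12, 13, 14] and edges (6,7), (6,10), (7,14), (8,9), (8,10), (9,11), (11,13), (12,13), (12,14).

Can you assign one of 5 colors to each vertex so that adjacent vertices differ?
A valid 5-coloring: color 1: [6, 9, 13, 14]; color 2: [7, 10, 11, 12]; color 3: [8].
(χ(G) = 3 ≤ 5.)

Yes, G is 5-colorable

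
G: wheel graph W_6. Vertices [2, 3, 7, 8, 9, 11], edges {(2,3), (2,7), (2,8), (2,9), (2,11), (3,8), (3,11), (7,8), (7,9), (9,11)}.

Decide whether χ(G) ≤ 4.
Yes, G is 4-colorable

A valid 4-coloring: color 1: [2]; color 2: [7, 11]; color 3: [3, 9]; color 4: [8].
(χ(G) = 4 ≤ 4.)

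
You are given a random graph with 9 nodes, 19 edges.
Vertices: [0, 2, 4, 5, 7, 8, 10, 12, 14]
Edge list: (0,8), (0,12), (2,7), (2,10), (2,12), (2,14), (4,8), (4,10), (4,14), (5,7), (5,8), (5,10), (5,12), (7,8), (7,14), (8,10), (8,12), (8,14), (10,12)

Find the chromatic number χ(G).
χ(G) = 4

Clique number ω(G) = 4 (lower bound: χ ≥ ω).
The clique on [5, 8, 10, 12] has size 4, forcing χ ≥ 4, and the coloring below uses 4 colors, so χ(G) = 4.
A valid 4-coloring: color 1: [2, 8]; color 2: [4, 7, 12]; color 3: [0, 10, 14]; color 4: [5].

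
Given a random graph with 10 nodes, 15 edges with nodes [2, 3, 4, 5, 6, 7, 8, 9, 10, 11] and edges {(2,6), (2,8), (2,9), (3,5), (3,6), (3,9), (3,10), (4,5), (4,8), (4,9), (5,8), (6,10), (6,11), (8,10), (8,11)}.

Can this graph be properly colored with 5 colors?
Yes, G is 5-colorable

A valid 5-coloring: color 1: [3, 7, 8]; color 2: [2, 4, 10, 11]; color 3: [5, 6, 9].
(χ(G) = 3 ≤ 5.)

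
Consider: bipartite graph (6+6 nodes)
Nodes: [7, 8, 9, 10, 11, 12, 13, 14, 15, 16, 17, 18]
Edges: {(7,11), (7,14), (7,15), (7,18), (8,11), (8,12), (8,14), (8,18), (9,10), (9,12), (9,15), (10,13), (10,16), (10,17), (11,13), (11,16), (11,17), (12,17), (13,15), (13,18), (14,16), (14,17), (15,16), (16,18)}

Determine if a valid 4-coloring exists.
A valid 4-coloring: color 1: [7, 8, 9, 13, 16, 17]; color 2: [10, 11, 12, 14, 15, 18].
(χ(G) = 2 ≤ 4.)

Yes, G is 4-colorable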